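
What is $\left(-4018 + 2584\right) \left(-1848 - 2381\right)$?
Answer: $6064386$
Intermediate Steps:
$\left(-4018 + 2584\right) \left(-1848 - 2381\right) = - 1434 \left(-1848 - 2381\right) = \left(-1434\right) \left(-4229\right) = 6064386$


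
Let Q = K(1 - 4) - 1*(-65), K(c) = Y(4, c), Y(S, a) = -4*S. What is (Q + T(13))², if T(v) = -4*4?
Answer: 1089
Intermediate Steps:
T(v) = -16
K(c) = -16 (K(c) = -4*4 = -16)
Q = 49 (Q = -16 - 1*(-65) = -16 + 65 = 49)
(Q + T(13))² = (49 - 16)² = 33² = 1089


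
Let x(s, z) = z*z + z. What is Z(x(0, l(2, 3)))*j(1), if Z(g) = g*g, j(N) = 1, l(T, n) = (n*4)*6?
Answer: 27625536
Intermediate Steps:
l(T, n) = 24*n (l(T, n) = (4*n)*6 = 24*n)
x(s, z) = z + z² (x(s, z) = z² + z = z + z²)
Z(g) = g²
Z(x(0, l(2, 3)))*j(1) = ((24*3)*(1 + 24*3))²*1 = (72*(1 + 72))²*1 = (72*73)²*1 = 5256²*1 = 27625536*1 = 27625536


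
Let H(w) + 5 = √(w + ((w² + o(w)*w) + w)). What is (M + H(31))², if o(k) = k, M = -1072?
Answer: 1161913 - 17232*√31 ≈ 1.0660e+6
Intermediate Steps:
H(w) = -5 + √(2*w + 2*w²) (H(w) = -5 + √(w + ((w² + w*w) + w)) = -5 + √(w + ((w² + w²) + w)) = -5 + √(w + (2*w² + w)) = -5 + √(w + (w + 2*w²)) = -5 + √(2*w + 2*w²))
(M + H(31))² = (-1072 + (-5 + √2*√(31*(1 + 31))))² = (-1072 + (-5 + √2*√(31*32)))² = (-1072 + (-5 + √2*√992))² = (-1072 + (-5 + √2*(4*√62)))² = (-1072 + (-5 + 8*√31))² = (-1077 + 8*√31)²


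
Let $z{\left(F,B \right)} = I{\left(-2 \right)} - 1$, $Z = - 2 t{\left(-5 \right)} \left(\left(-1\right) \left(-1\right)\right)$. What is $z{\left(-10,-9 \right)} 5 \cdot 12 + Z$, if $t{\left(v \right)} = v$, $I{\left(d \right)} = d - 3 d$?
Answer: $190$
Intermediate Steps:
$I{\left(d \right)} = - 2 d$
$Z = 10$ ($Z = \left(-2\right) \left(-5\right) \left(\left(-1\right) \left(-1\right)\right) = 10 \cdot 1 = 10$)
$z{\left(F,B \right)} = 3$ ($z{\left(F,B \right)} = \left(-2\right) \left(-2\right) - 1 = 4 - 1 = 3$)
$z{\left(-10,-9 \right)} 5 \cdot 12 + Z = 3 \cdot 5 \cdot 12 + 10 = 3 \cdot 60 + 10 = 180 + 10 = 190$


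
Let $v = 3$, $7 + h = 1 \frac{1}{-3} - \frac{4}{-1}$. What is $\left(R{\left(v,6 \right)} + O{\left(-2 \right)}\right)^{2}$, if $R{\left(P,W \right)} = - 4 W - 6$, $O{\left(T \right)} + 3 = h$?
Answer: $\frac{11881}{9} \approx 1320.1$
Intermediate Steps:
$h = - \frac{10}{3}$ ($h = -7 + \left(1 \frac{1}{-3} - \frac{4}{-1}\right) = -7 + \left(1 \left(- \frac{1}{3}\right) - -4\right) = -7 + \left(- \frac{1}{3} + 4\right) = -7 + \frac{11}{3} = - \frac{10}{3} \approx -3.3333$)
$O{\left(T \right)} = - \frac{19}{3}$ ($O{\left(T \right)} = -3 - \frac{10}{3} = - \frac{19}{3}$)
$R{\left(P,W \right)} = -6 - 4 W$
$\left(R{\left(v,6 \right)} + O{\left(-2 \right)}\right)^{2} = \left(\left(-6 - 24\right) - \frac{19}{3}\right)^{2} = \left(-30 - \frac{19}{3}\right)^{2} = \left(- \frac{109}{3}\right)^{2} = \frac{11881}{9}$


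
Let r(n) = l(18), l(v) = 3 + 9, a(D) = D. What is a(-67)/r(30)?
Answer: -67/12 ≈ -5.5833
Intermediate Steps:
l(v) = 12
r(n) = 12
a(-67)/r(30) = -67/12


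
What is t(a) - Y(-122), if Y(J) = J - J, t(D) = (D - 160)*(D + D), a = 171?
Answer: 3762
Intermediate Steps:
t(D) = 2*D*(-160 + D) (t(D) = (-160 + D)*(2*D) = 2*D*(-160 + D))
Y(J) = 0
t(a) - Y(-122) = 2*171*(-160 + 171) - 1*0 = 2*171*11 + 0 = 3762 + 0 = 3762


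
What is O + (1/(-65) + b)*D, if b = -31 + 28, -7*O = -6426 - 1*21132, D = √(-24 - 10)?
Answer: 27558/7 - 196*I*√34/65 ≈ 3936.9 - 17.583*I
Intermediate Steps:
D = I*√34 (D = √(-34) = I*√34 ≈ 5.8309*I)
O = 27558/7 (O = -(-6426 - 1*21132)/7 = -(-6426 - 21132)/7 = -⅐*(-27558) = 27558/7 ≈ 3936.9)
b = -3
O + (1/(-65) + b)*D = 27558/7 + (1/(-65) - 3)*(I*√34) = 27558/7 + (-1/65 - 3)*(I*√34) = 27558/7 - 196*I*√34/65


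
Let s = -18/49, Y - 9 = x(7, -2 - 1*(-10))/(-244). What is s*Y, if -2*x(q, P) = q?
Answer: -39591/11956 ≈ -3.3114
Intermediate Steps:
x(q, P) = -q/2
Y = 4399/488 (Y = 9 - ½*7/(-244) = 9 - 7/2*(-1/244) = 9 + 7/488 = 4399/488 ≈ 9.0143)
s = -18/49 (s = -18*1/49 = -18/49 ≈ -0.36735)
s*Y = -18/49*4399/488 = -39591/11956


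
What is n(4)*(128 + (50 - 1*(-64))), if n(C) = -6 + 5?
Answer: -242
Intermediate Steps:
n(C) = -1
n(4)*(128 + (50 - 1*(-64))) = -(128 + (50 - 1*(-64))) = -(128 + (50 + 64)) = -(128 + 114) = -1*242 = -242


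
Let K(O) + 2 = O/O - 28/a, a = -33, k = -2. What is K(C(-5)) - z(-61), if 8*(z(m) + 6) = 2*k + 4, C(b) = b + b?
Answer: 193/33 ≈ 5.8485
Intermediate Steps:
C(b) = 2*b
z(m) = -6 (z(m) = -6 + (2*(-2) + 4)/8 = -6 + (-4 + 4)/8 = -6 + (1/8)*0 = -6 + 0 = -6)
K(O) = -5/33 (K(O) = -2 + (O/O - 28/(-33)) = -2 + (1 - 28*(-1/33)) = -2 + (1 + 28/33) = -2 + 61/33 = -5/33)
K(C(-5)) - z(-61) = -5/33 - 1*(-6) = -5/33 + 6 = 193/33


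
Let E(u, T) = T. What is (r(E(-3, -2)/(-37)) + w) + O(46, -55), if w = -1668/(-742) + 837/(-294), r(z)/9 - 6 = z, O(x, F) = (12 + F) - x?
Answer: -6747845/192178 ≈ -35.112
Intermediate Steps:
O(x, F) = 12 + F - x
r(z) = 54 + 9*z
w = -3111/5194 (w = -1668*(-1/742) + 837*(-1/294) = 834/371 - 279/98 = -3111/5194 ≈ -0.59896)
(r(E(-3, -2)/(-37)) + w) + O(46, -55) = ((54 + 9*(-2/(-37))) - 3111/5194) + (12 - 55 - 1*46) = ((54 + 9*(-2*(-1/37))) - 3111/5194) + (12 - 55 - 46) = ((54 + 9*(2/37)) - 3111/5194) - 89 = ((54 + 18/37) - 3111/5194) - 89 = (2016/37 - 3111/5194) - 89 = 10355997/192178 - 89 = -6747845/192178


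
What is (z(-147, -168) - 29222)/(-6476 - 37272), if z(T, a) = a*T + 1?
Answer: 4525/43748 ≈ 0.10343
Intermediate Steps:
z(T, a) = 1 + T*a (z(T, a) = T*a + 1 = 1 + T*a)
(z(-147, -168) - 29222)/(-6476 - 37272) = ((1 - 147*(-168)) - 29222)/(-6476 - 37272) = ((1 + 24696) - 29222)/(-43748) = (24697 - 29222)*(-1/43748) = -4525*(-1/43748) = 4525/43748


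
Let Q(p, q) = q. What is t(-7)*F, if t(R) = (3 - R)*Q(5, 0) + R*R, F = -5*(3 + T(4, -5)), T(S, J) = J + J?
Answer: 1715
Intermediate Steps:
T(S, J) = 2*J
F = 35 (F = -5*(3 + 2*(-5)) = -5*(3 - 10) = -5*(-7) = 35)
t(R) = R² (t(R) = (3 - R)*0 + R*R = 0 + R² = R²)
t(-7)*F = (-7)²*35 = 49*35 = 1715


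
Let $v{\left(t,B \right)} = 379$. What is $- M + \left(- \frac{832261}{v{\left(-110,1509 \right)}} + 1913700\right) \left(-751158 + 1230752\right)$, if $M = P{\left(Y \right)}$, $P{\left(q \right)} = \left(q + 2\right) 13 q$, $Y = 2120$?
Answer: $\frac{347424523144886}{379} \approx 9.1669 \cdot 10^{11}$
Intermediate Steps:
$P{\left(q \right)} = q \left(26 + 13 q\right)$ ($P{\left(q \right)} = \left(2 + q\right) 13 q = \left(26 + 13 q\right) q = q \left(26 + 13 q\right)$)
$M = 58482320$ ($M = 13 \cdot 2120 \left(2 + 2120\right) = 13 \cdot 2120 \cdot 2122 = 58482320$)
$- M + \left(- \frac{832261}{v{\left(-110,1509 \right)}} + 1913700\right) \left(-751158 + 1230752\right) = \left(-1\right) 58482320 + \left(- \frac{832261}{379} + 1913700\right) \left(-751158 + 1230752\right) = -58482320 + \left(\left(-832261\right) \frac{1}{379} + 1913700\right) 479594 = -58482320 + \left(- \frac{832261}{379} + 1913700\right) 479594 = -58482320 + \frac{724460039}{379} \cdot 479594 = -58482320 + \frac{347446687944166}{379} = \frac{347424523144886}{379}$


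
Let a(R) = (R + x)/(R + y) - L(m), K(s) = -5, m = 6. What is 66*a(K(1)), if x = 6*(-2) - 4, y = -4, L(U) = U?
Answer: -242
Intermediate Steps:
x = -16 (x = -12 - 4 = -16)
a(R) = -6 + (-16 + R)/(-4 + R) (a(R) = (R - 16)/(R - 4) - 1*6 = (-16 + R)/(-4 + R) - 6 = -6 + (-16 + R)/(-4 + R))
66*a(K(1)) = 66*((8 - 5*(-5))/(-4 - 5)) = 66*((8 + 25)/(-9)) = 66*(-1/9*33) = 66*(-11/3) = -242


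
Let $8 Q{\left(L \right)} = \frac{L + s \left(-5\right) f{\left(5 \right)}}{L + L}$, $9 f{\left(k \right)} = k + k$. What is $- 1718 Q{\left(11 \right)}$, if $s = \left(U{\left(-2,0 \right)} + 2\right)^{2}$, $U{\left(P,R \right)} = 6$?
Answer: $\frac{2663759}{792} \approx 3363.3$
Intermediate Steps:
$f{\left(k \right)} = \frac{2 k}{9}$ ($f{\left(k \right)} = \frac{k + k}{9} = \frac{2 k}{9}$)
$s = 64$ ($s = \left(6 + 2\right)^{2} = 8^{2} = 64$)
$Q{\left(L \right)} = \frac{- \frac{3200}{9} + L}{16 L}$ ($Q{\left(L \right)} = \frac{\left(L + 64 \left(-5\right) \frac{2}{9} \cdot 5\right) \frac{1}{L + L}}{8} = \frac{\left(L - \frac{3200}{9}\right) \frac{1}{2 L}}{8} = \frac{\left(- \frac{3200}{9} + L\right) \frac{1}{2 L}}{8} = \frac{\frac{1}{2} \frac{1}{L} \left(- \frac{3200}{9} + L\right)}{8} = \frac{- \frac{3200}{9} + L}{16 L}$)
$- 1718 Q{\left(11 \right)} = - 1718 \frac{-3200 + 9 \cdot 11}{144 \cdot 11} = - 1718 \cdot \frac{1}{144} \cdot \frac{1}{11} \left(-3200 + 99\right) = - 1718 \cdot \frac{1}{144} \cdot \frac{1}{11} \left(-3101\right) = \left(-1718\right) \left(- \frac{3101}{1584}\right) = \frac{2663759}{792}$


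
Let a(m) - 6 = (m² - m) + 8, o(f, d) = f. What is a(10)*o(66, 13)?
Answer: 6864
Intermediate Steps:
a(m) = 14 + m² - m (a(m) = 6 + ((m² - m) + 8) = 6 + (8 + m² - m) = 14 + m² - m)
a(10)*o(66, 13) = (14 + 10² - 1*10)*66 = (14 + 100 - 10)*66 = 104*66 = 6864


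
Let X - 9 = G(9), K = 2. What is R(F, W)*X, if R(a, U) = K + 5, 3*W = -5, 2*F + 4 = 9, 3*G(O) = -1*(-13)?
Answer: 280/3 ≈ 93.333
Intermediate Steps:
G(O) = 13/3 (G(O) = (-1*(-13))/3 = (1/3)*13 = 13/3)
F = 5/2 (F = -2 + (1/2)*9 = -2 + 9/2 = 5/2 ≈ 2.5000)
X = 40/3 (X = 9 + 13/3 = 40/3 ≈ 13.333)
W = -5/3 (W = (1/3)*(-5) = -5/3 ≈ -1.6667)
R(a, U) = 7 (R(a, U) = 2 + 5 = 7)
R(F, W)*X = 7*(40/3) = 280/3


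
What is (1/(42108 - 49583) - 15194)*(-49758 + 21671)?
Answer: 3189985266137/7475 ≈ 4.2675e+8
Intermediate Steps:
(1/(42108 - 49583) - 15194)*(-49758 + 21671) = (1/(-7475) - 15194)*(-28087) = (-1/7475 - 15194)*(-28087) = -113575151/7475*(-28087) = 3189985266137/7475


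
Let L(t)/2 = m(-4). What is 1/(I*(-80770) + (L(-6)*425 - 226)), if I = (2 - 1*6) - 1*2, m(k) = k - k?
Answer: 1/484394 ≈ 2.0644e-6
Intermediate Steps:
m(k) = 0
L(t) = 0 (L(t) = 2*0 = 0)
I = -6 (I = (2 - 6) - 2 = -4 - 2 = -6)
1/(I*(-80770) + (L(-6)*425 - 226)) = 1/(-6*(-80770) + (0*425 - 226)) = 1/(484620 + (0 - 226)) = 1/(484620 - 226) = 1/484394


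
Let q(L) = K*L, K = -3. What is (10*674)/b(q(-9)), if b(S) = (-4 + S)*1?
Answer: 6740/23 ≈ 293.04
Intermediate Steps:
q(L) = -3*L
b(S) = -4 + S
(10*674)/b(q(-9)) = (10*674)/(-4 - 3*(-9)) = 6740/(-4 + 27) = 6740/23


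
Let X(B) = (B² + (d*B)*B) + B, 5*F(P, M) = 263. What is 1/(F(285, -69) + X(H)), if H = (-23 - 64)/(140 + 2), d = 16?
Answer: 100820/5884727 ≈ 0.017132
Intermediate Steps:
F(P, M) = 263/5 (F(P, M) = (⅕)*263 = 263/5)
H = -87/142 ≈ -0.61268
X(B) = B + 17*B² (X(B) = (B² + (16*B)*B) + B = (B² + 16*B²) + B = 17*B² + B = B + 17*B²)
1/(F(285, -69) + X(H)) = 1/(263/5 - 87*(1 + 17*(-87/142))/142) = 1/(263/5 - 87*(1 - 1479/142)/142) = 1/(263/5 - 87/142*(-1337/142)) = 1/(263/5 + 116319/20164) = 1/(5884727/100820) = 100820/5884727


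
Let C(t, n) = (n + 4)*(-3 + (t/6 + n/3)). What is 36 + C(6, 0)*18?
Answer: -108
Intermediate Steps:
C(t, n) = (4 + n)*(-3 + n/3 + t/6) (C(t, n) = (4 + n)*(-3 + (t*(⅙) + n*(⅓))) = (4 + n)*(-3 + (t/6 + n/3)) = (4 + n)*(-3 + (n/3 + t/6)) = (4 + n)*(-3 + n/3 + t/6))
36 + C(6, 0)*18 = 36 + (-12 - 5/3*0 + (⅓)*0² + (⅔)*6 + (⅙)*0*6)*18 = 36 + (-12 + 0 + (⅓)*0 + 4 + 0)*18 = 36 + (-12 + 0 + 0 + 4 + 0)*18 = 36 - 8*18 = 36 - 144 = -108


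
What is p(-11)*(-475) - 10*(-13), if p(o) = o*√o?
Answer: 130 + 5225*I*√11 ≈ 130.0 + 17329.0*I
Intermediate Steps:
p(o) = o^(3/2)
p(-11)*(-475) - 10*(-13) = (-11)^(3/2)*(-475) - 10*(-13) = -11*I*√11*(-475) + 130 = 5225*I*√11 + 130 = 130 + 5225*I*√11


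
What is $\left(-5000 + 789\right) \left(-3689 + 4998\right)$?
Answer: $-5512199$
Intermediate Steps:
$\left(-5000 + 789\right) \left(-3689 + 4998\right) = \left(-4211\right) 1309 = -5512199$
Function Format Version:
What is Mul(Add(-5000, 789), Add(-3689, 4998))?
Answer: -5512199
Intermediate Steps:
Mul(Add(-5000, 789), Add(-3689, 4998)) = Mul(-4211, 1309) = -5512199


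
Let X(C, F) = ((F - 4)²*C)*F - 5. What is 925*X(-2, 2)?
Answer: -19425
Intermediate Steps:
X(C, F) = -5 + C*F*(-4 + F)² (X(C, F) = ((-4 + F)²*C)*F - 5 = (C*(-4 + F)²)*F - 5 = C*F*(-4 + F)² - 5 = -5 + C*F*(-4 + F)²)
925*X(-2, 2) = 925*(-5 - 2*2*(-4 + 2)²) = 925*(-5 - 2*2*(-2)²) = 925*(-5 - 2*2*4) = 925*(-5 - 16) = 925*(-21) = -19425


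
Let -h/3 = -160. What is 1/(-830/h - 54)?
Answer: -48/2675 ≈ -0.017944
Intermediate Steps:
h = 480 (h = -3*(-160) = 480)
1/(-830/h - 54) = 1/(-830/480 - 54) = 1/(-830*1/480 - 54) = 1/(-83/48 - 54) = 1/(-2675/48) = -48/2675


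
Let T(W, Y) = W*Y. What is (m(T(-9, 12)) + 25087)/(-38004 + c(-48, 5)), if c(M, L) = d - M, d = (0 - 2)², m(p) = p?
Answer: -24979/37952 ≈ -0.65817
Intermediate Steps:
d = 4 (d = (-2)² = 4)
c(M, L) = 4 - M
(m(T(-9, 12)) + 25087)/(-38004 + c(-48, 5)) = (-9*12 + 25087)/(-38004 + (4 - 1*(-48))) = (-108 + 25087)/(-38004 + (4 + 48)) = 24979/(-38004 + 52) = 24979/(-37952) = 24979*(-1/37952) = -24979/37952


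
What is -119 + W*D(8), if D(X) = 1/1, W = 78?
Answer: -41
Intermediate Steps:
D(X) = 1 (D(X) = 1*1 = 1)
-119 + W*D(8) = -119 + 78*1 = -119 + 78 = -41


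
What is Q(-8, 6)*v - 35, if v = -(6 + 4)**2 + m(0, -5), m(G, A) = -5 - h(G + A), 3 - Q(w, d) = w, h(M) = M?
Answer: -1135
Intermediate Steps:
Q(w, d) = 3 - w
m(G, A) = -5 - A - G (m(G, A) = -5 - (G + A) = -5 - (A + G) = -5 + (-A - G) = -5 - A - G)
v = -100 (v = -(6 + 4)**2 + (-5 - 1*(-5) - 1*0) = -1*10**2 + (-5 + 5 + 0) = -1*100 + 0 = -100 + 0 = -100)
Q(-8, 6)*v - 35 = (3 - 1*(-8))*(-100) - 35 = (3 + 8)*(-100) - 35 = 11*(-100) - 35 = -1100 - 35 = -1135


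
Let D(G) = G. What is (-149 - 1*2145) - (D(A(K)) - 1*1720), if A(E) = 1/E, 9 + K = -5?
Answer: -8035/14 ≈ -573.93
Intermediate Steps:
K = -14 (K = -9 - 5 = -14)
(-149 - 1*2145) - (D(A(K)) - 1*1720) = (-149 - 1*2145) - (1/(-14) - 1*1720) = (-149 - 2145) - (-1/14 - 1720) = -2294 - 1*(-24081/14) = -2294 + 24081/14 = -8035/14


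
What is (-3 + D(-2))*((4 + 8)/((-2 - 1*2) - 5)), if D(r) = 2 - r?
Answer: -4/3 ≈ -1.3333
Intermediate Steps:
(-3 + D(-2))*((4 + 8)/((-2 - 1*2) - 5)) = (-3 + (2 - 1*(-2)))*((4 + 8)/((-2 - 1*2) - 5)) = (-3 + (2 + 2))*(12/((-2 - 2) - 5)) = (-3 + 4)*(12/(-4 - 5)) = 1*(12/(-9)) = 1*(12*(-1/9)) = 1*(-4/3) = -4/3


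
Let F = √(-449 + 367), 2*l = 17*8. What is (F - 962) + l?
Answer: -894 + I*√82 ≈ -894.0 + 9.0554*I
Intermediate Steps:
l = 68 (l = (17*8)/2 = (½)*136 = 68)
F = I*√82 (F = √(-82) = I*√82 ≈ 9.0554*I)
(F - 962) + l = (I*√82 - 962) + 68 = (-962 + I*√82) + 68 = -894 + I*√82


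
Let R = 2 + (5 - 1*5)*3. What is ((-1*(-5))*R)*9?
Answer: 90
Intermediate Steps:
R = 2 (R = 2 + (5 - 5)*3 = 2 + 0*3 = 2 + 0 = 2)
((-1*(-5))*R)*9 = (-1*(-5)*2)*9 = (5*2)*9 = 10*9 = 90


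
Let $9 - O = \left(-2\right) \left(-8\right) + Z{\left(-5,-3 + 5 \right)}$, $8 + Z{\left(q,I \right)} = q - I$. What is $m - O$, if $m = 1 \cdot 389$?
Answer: $381$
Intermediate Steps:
$Z{\left(q,I \right)} = -8 + q - I$ ($Z{\left(q,I \right)} = -8 - \left(I - q\right) = -8 + q - I$)
$m = 389$
$O = 8$ ($O = 9 - \left(\left(-2\right) \left(-8\right) - 15\right) = 9 - \left(16 - 15\right) = 9 - 1 = 8$)
$m - O = 389 - 8 = 381$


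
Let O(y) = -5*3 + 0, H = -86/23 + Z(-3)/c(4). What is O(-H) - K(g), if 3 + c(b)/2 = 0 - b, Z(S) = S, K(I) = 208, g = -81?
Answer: -223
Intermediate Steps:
c(b) = -6 - 2*b (c(b) = -6 + 2*(0 - b) = -6 + 2*(-b) = -6 - 2*b)
H = -1135/322 (H = -86/23 - 3/(-6 - 2*4) = -86*1/23 - 3/(-6 - 8) = -86/23 - 3/(-14) = -86/23 - 3*(-1/14) = -86/23 + 3/14 = -1135/322 ≈ -3.5248)
O(y) = -15 (O(y) = -15 + 0 = -15)
O(-H) - K(g) = -15 - 1*208 = -15 - 208 = -223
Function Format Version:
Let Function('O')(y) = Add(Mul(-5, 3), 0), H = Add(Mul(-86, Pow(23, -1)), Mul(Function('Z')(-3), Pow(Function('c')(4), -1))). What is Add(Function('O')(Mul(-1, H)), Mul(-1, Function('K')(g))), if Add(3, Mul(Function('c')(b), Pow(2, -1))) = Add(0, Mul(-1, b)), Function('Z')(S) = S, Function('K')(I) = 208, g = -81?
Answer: -223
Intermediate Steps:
Function('c')(b) = Add(-6, Mul(-2, b)) (Function('c')(b) = Add(-6, Mul(2, Add(0, Mul(-1, b)))) = Add(-6, Mul(2, Mul(-1, b))) = Add(-6, Mul(-2, b)))
H = Rational(-1135, 322) (H = Add(Mul(-86, Pow(23, -1)), Mul(-3, Pow(Add(-6, Mul(-2, 4)), -1))) = Add(Mul(-86, Rational(1, 23)), Mul(-3, Pow(Add(-6, -8), -1))) = Add(Rational(-86, 23), Mul(-3, Pow(-14, -1))) = Add(Rational(-86, 23), Mul(-3, Rational(-1, 14))) = Add(Rational(-86, 23), Rational(3, 14)) = Rational(-1135, 322) ≈ -3.5248)
Function('O')(y) = -15 (Function('O')(y) = Add(-15, 0) = -15)
Add(Function('O')(Mul(-1, H)), Mul(-1, Function('K')(g))) = Add(-15, Mul(-1, 208)) = Add(-15, -208) = -223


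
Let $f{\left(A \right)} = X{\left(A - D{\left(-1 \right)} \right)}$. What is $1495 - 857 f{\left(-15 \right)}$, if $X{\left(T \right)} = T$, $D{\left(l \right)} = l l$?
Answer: $15207$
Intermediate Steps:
$D{\left(l \right)} = l^{2}$
$f{\left(A \right)} = -1 + A$ ($f{\left(A \right)} = A - \left(-1\right)^{2} = A - 1 = -1 + A$)
$1495 - 857 f{\left(-15 \right)} = 1495 - 857 \left(-1 - 15\right) = 1495 - -13712 = 1495 + 13712 = 15207$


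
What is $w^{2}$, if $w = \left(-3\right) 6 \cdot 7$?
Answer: $15876$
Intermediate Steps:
$w = -126$ ($w = \left(-18\right) 7 = -126$)
$w^{2} = \left(-126\right)^{2} = 15876$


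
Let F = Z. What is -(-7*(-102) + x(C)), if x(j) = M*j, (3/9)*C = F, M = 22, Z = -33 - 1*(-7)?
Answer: 1002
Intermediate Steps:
Z = -26 (Z = -33 + 7 = -26)
F = -26
C = -78 (C = 3*(-26) = -78)
x(j) = 22*j
-(-7*(-102) + x(C)) = -(-7*(-102) + 22*(-78)) = -(714 - 1716) = -1*(-1002) = 1002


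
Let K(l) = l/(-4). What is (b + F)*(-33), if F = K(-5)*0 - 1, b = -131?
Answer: 4356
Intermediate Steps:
K(l) = -l/4 (K(l) = l*(-1/4) = -l/4)
F = -1 (F = -1/4*(-5)*0 - 1 = (5/4)*0 - 1 = 0 - 1 = -1)
(b + F)*(-33) = (-131 - 1)*(-33) = -132*(-33) = 4356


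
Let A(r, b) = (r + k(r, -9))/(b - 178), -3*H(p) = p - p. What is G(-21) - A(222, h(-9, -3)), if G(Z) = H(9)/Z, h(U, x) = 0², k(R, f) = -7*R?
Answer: -666/89 ≈ -7.4831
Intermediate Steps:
H(p) = 0 (H(p) = -(p - p)/3 = -⅓*0 = 0)
h(U, x) = 0
A(r, b) = -6*r/(-178 + b) (A(r, b) = (r - 7*r)/(b - 178) = (-6*r)/(-178 + b) = -6*r/(-178 + b))
G(Z) = 0 (G(Z) = 0/Z = 0)
G(-21) - A(222, h(-9, -3)) = 0 - (-6)*222/(-178 + 0) = 0 - (-6)*222/(-178) = 0 - (-6)*222*(-1)/178 = 0 - 1*666/89 = 0 - 666/89 = -666/89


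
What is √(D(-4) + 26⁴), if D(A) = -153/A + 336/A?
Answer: √1827721/2 ≈ 675.97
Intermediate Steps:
D(A) = 183/A
√(D(-4) + 26⁴) = √(183/(-4) + 26⁴) = √(183*(-¼) + 456976) = √(-183/4 + 456976) = √(1827721/4) = √1827721/2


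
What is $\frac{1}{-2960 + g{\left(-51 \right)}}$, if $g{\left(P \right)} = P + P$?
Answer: $- \frac{1}{3062} \approx -0.00032658$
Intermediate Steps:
$g{\left(P \right)} = 2 P$
$\frac{1}{-2960 + g{\left(-51 \right)}} = \frac{1}{-2960 + 2 \left(-51\right)} = \frac{1}{-2960 - 102} = \frac{1}{-3062} = - \frac{1}{3062}$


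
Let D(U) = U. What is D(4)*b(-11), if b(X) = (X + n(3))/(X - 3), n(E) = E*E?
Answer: 4/7 ≈ 0.57143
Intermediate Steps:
n(E) = E²
b(X) = (9 + X)/(-3 + X) (b(X) = (X + 3²)/(X - 3) = (X + 9)/(-3 + X) = (9 + X)/(-3 + X))
D(4)*b(-11) = 4*((9 - 11)/(-3 - 11)) = 4*(-2/(-14)) = 4*(-1/14*(-2)) = 4*(⅐) = 4/7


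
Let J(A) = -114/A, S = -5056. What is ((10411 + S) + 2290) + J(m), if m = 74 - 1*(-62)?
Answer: 519803/68 ≈ 7644.2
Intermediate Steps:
m = 136 (m = 74 + 62 = 136)
((10411 + S) + 2290) + J(m) = ((10411 - 5056) + 2290) - 114/136 = (5355 + 2290) - 114*1/136 = 7645 - 57/68 = 519803/68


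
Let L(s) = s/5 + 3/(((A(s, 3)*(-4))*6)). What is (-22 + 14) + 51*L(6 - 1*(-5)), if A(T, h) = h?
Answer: 4083/40 ≈ 102.07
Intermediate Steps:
L(s) = -1/24 + s/5 (L(s) = s/5 + 3/(((3*(-4))*6)) = s*(1/5) + 3/((-12*6)) = s/5 + 3/(-72) = s/5 + 3*(-1/72) = s/5 - 1/24 = -1/24 + s/5)
(-22 + 14) + 51*L(6 - 1*(-5)) = (-22 + 14) + 51*(-1/24 + (6 - 1*(-5))/5) = -8 + 51*(-1/24 + (6 + 5)/5) = -8 + 51*(-1/24 + (1/5)*11) = -8 + 51*(-1/24 + 11/5) = -8 + 51*(259/120) = -8 + 4403/40 = 4083/40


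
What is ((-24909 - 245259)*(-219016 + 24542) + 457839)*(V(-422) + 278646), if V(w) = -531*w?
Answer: 26413886882136888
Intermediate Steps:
((-24909 - 245259)*(-219016 + 24542) + 457839)*(V(-422) + 278646) = ((-24909 - 245259)*(-219016 + 24542) + 457839)*(-531*(-422) + 278646) = (-270168*(-194474) + 457839)*(224082 + 278646) = (52540651632 + 457839)*502728 = 52541109471*502728 = 26413886882136888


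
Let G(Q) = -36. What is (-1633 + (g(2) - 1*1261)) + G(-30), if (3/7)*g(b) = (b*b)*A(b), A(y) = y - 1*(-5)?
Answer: -8594/3 ≈ -2864.7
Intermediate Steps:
A(y) = 5 + y (A(y) = y + 5 = 5 + y)
g(b) = 7*b²*(5 + b)/3 (g(b) = 7*((b*b)*(5 + b))/3 = 7*(b²*(5 + b))/3 = 7*b²*(5 + b)/3)
(-1633 + (g(2) - 1*1261)) + G(-30) = (-1633 + ((7/3)*2²*(5 + 2) - 1*1261)) - 36 = (-1633 + ((7/3)*4*7 - 1261)) - 36 = (-1633 + (196/3 - 1261)) - 36 = (-1633 - 3587/3) - 36 = -8486/3 - 36 = -8594/3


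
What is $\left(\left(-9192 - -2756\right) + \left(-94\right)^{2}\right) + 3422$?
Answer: $5822$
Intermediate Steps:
$\left(\left(-9192 - -2756\right) + \left(-94\right)^{2}\right) + 3422 = \left(\left(-9192 + 2756\right) + 8836\right) + 3422 = \left(-6436 + 8836\right) + 3422 = 2400 + 3422 = 5822$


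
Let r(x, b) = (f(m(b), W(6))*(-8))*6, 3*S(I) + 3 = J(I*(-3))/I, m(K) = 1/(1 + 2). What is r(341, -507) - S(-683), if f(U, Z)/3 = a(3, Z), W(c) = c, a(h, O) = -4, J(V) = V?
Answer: 578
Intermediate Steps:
m(K) = ⅓ (m(K) = 1/3 = ⅓)
f(U, Z) = -12 (f(U, Z) = 3*(-4) = -12)
S(I) = -2 (S(I) = -1 + ((I*(-3))/I)/3 = -1 + ((-3*I)/I)/3 = -1 + (⅓)*(-3) = -1 - 1 = -2)
r(x, b) = 576 (r(x, b) = -12*(-8)*6 = 96*6 = 576)
r(341, -507) - S(-683) = 576 - 1*(-2) = 576 + 2 = 578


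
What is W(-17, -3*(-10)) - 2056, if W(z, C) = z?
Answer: -2073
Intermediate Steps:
W(-17, -3*(-10)) - 2056 = -17 - 2056 = -2073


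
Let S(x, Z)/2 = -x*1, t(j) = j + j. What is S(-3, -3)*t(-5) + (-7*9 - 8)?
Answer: -131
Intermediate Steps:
t(j) = 2*j
S(x, Z) = -2*x (S(x, Z) = 2*(-x*1) = 2*(-x) = -2*x)
S(-3, -3)*t(-5) + (-7*9 - 8) = (-2*(-3))*(2*(-5)) + (-7*9 - 8) = 6*(-10) + (-63 - 8) = -60 - 71 = -131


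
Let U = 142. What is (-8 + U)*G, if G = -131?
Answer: -17554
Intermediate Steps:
(-8 + U)*G = (-8 + 142)*(-131) = 134*(-131) = -17554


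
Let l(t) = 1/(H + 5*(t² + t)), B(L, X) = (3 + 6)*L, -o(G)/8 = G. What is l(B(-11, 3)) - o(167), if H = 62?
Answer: 64892193/48572 ≈ 1336.0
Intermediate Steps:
o(G) = -8*G
B(L, X) = 9*L
l(t) = 1/(62 + 5*t + 5*t²) (l(t) = 1/(62 + 5*(t² + t)) = 1/(62 + 5*(t + t²)) = 1/(62 + (5*t + 5*t²)) = 1/(62 + 5*t + 5*t²))
l(B(-11, 3)) - o(167) = 1/(62 + 5*(9*(-11)) + 5*(9*(-11))²) - (-8)*167 = 1/(62 + 5*(-99) + 5*(-99)²) - 1*(-1336) = 1/(62 - 495 + 5*9801) + 1336 = 1/(62 - 495 + 49005) + 1336 = 1/48572 + 1336 = 64892193/48572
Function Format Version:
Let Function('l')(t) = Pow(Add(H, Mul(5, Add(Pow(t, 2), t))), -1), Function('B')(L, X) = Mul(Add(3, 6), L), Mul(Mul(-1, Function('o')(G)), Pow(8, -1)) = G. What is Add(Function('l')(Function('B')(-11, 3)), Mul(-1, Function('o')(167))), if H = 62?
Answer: Rational(64892193, 48572) ≈ 1336.0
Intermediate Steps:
Function('o')(G) = Mul(-8, G)
Function('B')(L, X) = Mul(9, L)
Function('l')(t) = Pow(Add(62, Mul(5, t), Mul(5, Pow(t, 2))), -1) (Function('l')(t) = Pow(Add(62, Mul(5, Add(Pow(t, 2), t))), -1) = Pow(Add(62, Mul(5, Add(t, Pow(t, 2)))), -1) = Pow(Add(62, Add(Mul(5, t), Mul(5, Pow(t, 2)))), -1) = Pow(Add(62, Mul(5, t), Mul(5, Pow(t, 2))), -1))
Add(Function('l')(Function('B')(-11, 3)), Mul(-1, Function('o')(167))) = Add(Pow(Add(62, Mul(5, Mul(9, -11)), Mul(5, Pow(Mul(9, -11), 2))), -1), Mul(-1, Mul(-8, 167))) = Add(Pow(Add(62, Mul(5, -99), Mul(5, Pow(-99, 2))), -1), Mul(-1, -1336)) = Add(Pow(Add(62, -495, Mul(5, 9801)), -1), 1336) = Add(Pow(Add(62, -495, 49005), -1), 1336) = Add(Pow(48572, -1), 1336) = Add(Rational(1, 48572), 1336) = Rational(64892193, 48572)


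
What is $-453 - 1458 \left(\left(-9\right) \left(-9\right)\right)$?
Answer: $-118551$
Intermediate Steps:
$-453 - 1458 \left(\left(-9\right) \left(-9\right)\right) = -453 - 118098 = -118551$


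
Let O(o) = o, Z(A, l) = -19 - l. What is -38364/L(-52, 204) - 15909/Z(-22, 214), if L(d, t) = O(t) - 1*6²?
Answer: -522175/3262 ≈ -160.08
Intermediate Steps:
L(d, t) = -36 + t (L(d, t) = t - 1*6² = t - 1*36 = t - 36 = -36 + t)
-38364/L(-52, 204) - 15909/Z(-22, 214) = -38364/(-36 + 204) - 15909/(-19 - 1*214) = -38364/168 - 15909/(-19 - 214) = -38364*1/168 - 15909/(-233) = -3197/14 - 15909*(-1/233) = -3197/14 + 15909/233 = -522175/3262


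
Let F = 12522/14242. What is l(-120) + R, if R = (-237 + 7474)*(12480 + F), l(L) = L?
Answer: 643197225297/7121 ≈ 9.0324e+7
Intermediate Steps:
F = 6261/7121 (F = 12522*(1/14242) = 6261/7121 ≈ 0.87923)
R = 643198079817/7121 (R = (-237 + 7474)*(12480 + 6261/7121) = 7237*(88876341/7121) = 643198079817/7121 ≈ 9.0324e+7)
l(-120) + R = -120 + 643198079817/7121 = 643197225297/7121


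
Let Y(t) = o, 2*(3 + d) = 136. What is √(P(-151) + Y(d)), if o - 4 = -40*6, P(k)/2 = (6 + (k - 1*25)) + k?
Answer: I*√878 ≈ 29.631*I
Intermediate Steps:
P(k) = -38 + 4*k (P(k) = 2*((6 + (k - 1*25)) + k) = 2*((6 + (k - 25)) + k) = 2*((6 + (-25 + k)) + k) = 2*((-19 + k) + k) = 2*(-19 + 2*k) = -38 + 4*k)
o = -236 (o = 4 - 40*6 = 4 - 240 = -236)
d = 65 (d = -3 + (½)*136 = -3 + 68 = 65)
Y(t) = -236
√(P(-151) + Y(d)) = √((-38 + 4*(-151)) - 236) = √((-38 - 604) - 236) = √(-642 - 236) = √(-878) = I*√878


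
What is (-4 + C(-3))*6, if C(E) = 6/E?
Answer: -36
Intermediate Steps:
(-4 + C(-3))*6 = (-4 + 6/(-3))*6 = (-4 + 6*(-1/3))*6 = (-4 - 2)*6 = -6*6 = -36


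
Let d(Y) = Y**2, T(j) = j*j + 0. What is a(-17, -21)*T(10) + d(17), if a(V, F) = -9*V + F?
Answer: 13489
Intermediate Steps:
T(j) = j**2 (T(j) = j**2 + 0 = j**2)
a(V, F) = F - 9*V
a(-17, -21)*T(10) + d(17) = (-21 - 9*(-17))*10**2 + 17**2 = (-21 + 153)*100 + 289 = 132*100 + 289 = 13200 + 289 = 13489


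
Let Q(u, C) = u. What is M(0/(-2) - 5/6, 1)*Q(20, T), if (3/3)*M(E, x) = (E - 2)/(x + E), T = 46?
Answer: -340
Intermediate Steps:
M(E, x) = (-2 + E)/(E + x) (M(E, x) = (E - 2)/(x + E) = (-2 + E)/(E + x))
M(0/(-2) - 5/6, 1)*Q(20, T) = ((-2 + (0/(-2) - 5/6))/((0/(-2) - 5/6) + 1))*20 = ((-2 + (0*(-½) - 5*⅙))/((0*(-½) - 5*⅙) + 1))*20 = ((-2 + (0 - ⅚))/((0 - ⅚) + 1))*20 = ((-2 - ⅚)/(-⅚ + 1))*20 = (-17/6/(⅙))*20 = (6*(-17/6))*20 = -17*20 = -340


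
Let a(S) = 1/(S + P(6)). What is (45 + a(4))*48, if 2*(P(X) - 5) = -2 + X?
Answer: 23808/11 ≈ 2164.4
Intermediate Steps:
P(X) = 4 + X/2 (P(X) = 5 + (-2 + X)/2 = 5 + (-1 + X/2) = 4 + X/2)
a(S) = 1/(7 + S) (a(S) = 1/(S + (4 + (½)*6)) = 1/(S + (4 + 3)) = 1/(S + 7) = 1/(7 + S))
(45 + a(4))*48 = (45 + 1/(7 + 4))*48 = (45 + 1/11)*48 = (496/11)*48 = 23808/11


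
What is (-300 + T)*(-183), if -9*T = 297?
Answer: 60939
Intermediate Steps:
T = -33 (T = -⅑*297 = -33)
(-300 + T)*(-183) = (-300 - 33)*(-183) = -333*(-183) = 60939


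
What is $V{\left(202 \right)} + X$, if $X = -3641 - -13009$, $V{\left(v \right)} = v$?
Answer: $9570$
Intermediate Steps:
$X = 9368$ ($X = -3641 + 13009 = 9368$)
$V{\left(202 \right)} + X = 202 + 9368 = 9570$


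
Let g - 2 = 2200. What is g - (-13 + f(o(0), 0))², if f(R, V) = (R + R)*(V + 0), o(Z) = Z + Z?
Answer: 2033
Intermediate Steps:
o(Z) = 2*Z
f(R, V) = 2*R*V (f(R, V) = (2*R)*V = 2*R*V)
g = 2202 (g = 2 + 2200 = 2202)
g - (-13 + f(o(0), 0))² = 2202 - (-13 + 2*(2*0)*0)² = 2202 - (-13 + 2*0*0)² = 2202 - (-13 + 0)² = 2202 - 1*(-13)² = 2202 - 1*169 = 2202 - 169 = 2033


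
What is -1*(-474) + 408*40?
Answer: 16794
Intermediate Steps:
-1*(-474) + 408*40 = 474 + 16320 = 16794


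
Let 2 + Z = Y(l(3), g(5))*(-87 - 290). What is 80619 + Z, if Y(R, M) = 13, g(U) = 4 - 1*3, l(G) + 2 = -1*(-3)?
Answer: 75716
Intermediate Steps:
l(G) = 1 (l(G) = -2 - 1*(-3) = -2 + 3 = 1)
g(U) = 1 (g(U) = 4 - 3 = 1)
Z = -4903 (Z = -2 + 13*(-87 - 290) = -2 + 13*(-377) = -2 - 4901 = -4903)
80619 + Z = 80619 - 4903 = 75716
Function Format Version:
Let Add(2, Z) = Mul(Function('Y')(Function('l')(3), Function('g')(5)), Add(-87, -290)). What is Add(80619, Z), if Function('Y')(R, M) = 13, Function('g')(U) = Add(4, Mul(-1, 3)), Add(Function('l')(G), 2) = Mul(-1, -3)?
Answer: 75716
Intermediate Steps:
Function('l')(G) = 1 (Function('l')(G) = Add(-2, Mul(-1, -3)) = Add(-2, 3) = 1)
Function('g')(U) = 1 (Function('g')(U) = Add(4, -3) = 1)
Z = -4903 (Z = Add(-2, Mul(13, Add(-87, -290))) = Add(-2, Mul(13, -377)) = Add(-2, -4901) = -4903)
Add(80619, Z) = Add(80619, -4903) = 75716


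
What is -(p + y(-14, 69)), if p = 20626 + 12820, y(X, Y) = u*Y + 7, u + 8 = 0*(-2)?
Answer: -32901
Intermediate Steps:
u = -8 (u = -8 + 0*(-2) = -8 + 0 = -8)
y(X, Y) = 7 - 8*Y (y(X, Y) = -8*Y + 7 = 7 - 8*Y)
p = 33446
-(p + y(-14, 69)) = -(33446 + (7 - 8*69)) = -(33446 + (7 - 552)) = -(33446 - 545) = -1*32901 = -32901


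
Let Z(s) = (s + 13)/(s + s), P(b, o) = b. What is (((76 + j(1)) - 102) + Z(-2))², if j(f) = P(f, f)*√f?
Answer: 12321/16 ≈ 770.06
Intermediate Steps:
j(f) = f^(3/2) (j(f) = f*√f = f^(3/2))
Z(s) = (13 + s)/(2*s) (Z(s) = (13 + s)/((2*s)) = (13 + s)*(1/(2*s)) = (13 + s)/(2*s))
(((76 + j(1)) - 102) + Z(-2))² = (((76 + 1^(3/2)) - 102) + (½)*(13 - 2)/(-2))² = (((76 + 1) - 102) + (½)*(-½)*11)² = ((77 - 102) - 11/4)² = (-25 - 11/4)² = (-111/4)² = 12321/16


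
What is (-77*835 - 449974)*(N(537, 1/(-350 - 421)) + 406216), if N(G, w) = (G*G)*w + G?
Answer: -53709944770062/257 ≈ -2.0899e+11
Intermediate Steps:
N(G, w) = G + w*G² (N(G, w) = G²*w + G = w*G² + G = G + w*G²)
(-77*835 - 449974)*(N(537, 1/(-350 - 421)) + 406216) = (-77*835 - 449974)*(537*(1 + 537/(-350 - 421)) + 406216) = (-64295 - 449974)*(537*(1 + 537/(-771)) + 406216) = -514269*(537*(1 + 537*(-1/771)) + 406216) = -514269*(537*(1 - 179/257) + 406216) = -514269*(537*(78/257) + 406216) = -514269*(41886/257 + 406216) = -514269*104439398/257 = -53709944770062/257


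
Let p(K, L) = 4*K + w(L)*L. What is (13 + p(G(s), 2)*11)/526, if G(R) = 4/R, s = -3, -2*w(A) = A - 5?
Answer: -19/789 ≈ -0.024081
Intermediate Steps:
w(A) = 5/2 - A/2 (w(A) = -(A - 5)/2 = -(-5 + A)/2 = 5/2 - A/2)
p(K, L) = 4*K + L*(5/2 - L/2) (p(K, L) = 4*K + (5/2 - L/2)*L = 4*K + L*(5/2 - L/2))
(13 + p(G(s), 2)*11)/526 = (13 + (4*(4/(-3)) - 1/2*2*(-5 + 2))*11)/526 = (13 + (4*(4*(-1/3)) - 1/2*2*(-3))*11)*(1/526) = (13 + (4*(-4/3) + 3)*11)*(1/526) = (13 + (-16/3 + 3)*11)*(1/526) = (13 - 7/3*11)*(1/526) = (13 - 77/3)*(1/526) = -38/3*1/526 = -19/789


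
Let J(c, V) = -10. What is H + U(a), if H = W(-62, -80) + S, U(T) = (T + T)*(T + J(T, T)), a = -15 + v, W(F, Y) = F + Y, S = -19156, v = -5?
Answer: -18098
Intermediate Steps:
a = -20 (a = -15 - 5 = -20)
U(T) = 2*T*(-10 + T) (U(T) = (T + T)*(T - 10) = (2*T)*(-10 + T) = 2*T*(-10 + T))
H = -19298 (H = (-62 - 80) - 19156 = -142 - 19156 = -19298)
H + U(a) = -19298 + 2*(-20)*(-10 - 20) = -19298 + 2*(-20)*(-30) = -19298 + 1200 = -18098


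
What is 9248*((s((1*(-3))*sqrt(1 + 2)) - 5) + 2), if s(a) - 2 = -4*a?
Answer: -9248 + 110976*sqrt(3) ≈ 1.8297e+5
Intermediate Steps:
s(a) = 2 - 4*a
9248*((s((1*(-3))*sqrt(1 + 2)) - 5) + 2) = 9248*(((2 - 4*1*(-3)*sqrt(1 + 2)) - 5) + 2) = 9248*(((2 - (-12)*sqrt(3)) - 5) + 2) = 9248*(((2 + 12*sqrt(3)) - 5) + 2) = 9248*((-3 + 12*sqrt(3)) + 2) = 9248*(-1 + 12*sqrt(3)) = -9248 + 110976*sqrt(3)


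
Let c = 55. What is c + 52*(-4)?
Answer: -153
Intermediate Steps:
c + 52*(-4) = 55 + 52*(-4) = 55 - 208 = -153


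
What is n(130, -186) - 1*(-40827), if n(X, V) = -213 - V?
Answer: 40800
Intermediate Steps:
n(130, -186) - 1*(-40827) = (-213 - 1*(-186)) - 1*(-40827) = (-213 + 186) + 40827 = -27 + 40827 = 40800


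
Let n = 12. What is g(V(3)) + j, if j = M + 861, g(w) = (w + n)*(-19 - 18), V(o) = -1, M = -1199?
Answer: -745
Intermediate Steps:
g(w) = -444 - 37*w (g(w) = (w + 12)*(-19 - 18) = (12 + w)*(-37) = -444 - 37*w)
j = -338 (j = -1199 + 861 = -338)
g(V(3)) + j = (-444 - 37*(-1)) - 338 = (-444 + 37) - 338 = -407 - 338 = -745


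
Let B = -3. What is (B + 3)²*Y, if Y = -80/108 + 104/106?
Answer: 0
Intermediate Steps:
Y = 344/1431 (Y = -80*1/108 + 104*(1/106) = -20/27 + 52/53 = 344/1431 ≈ 0.24039)
(B + 3)²*Y = (-3 + 3)²*(344/1431) = 0²*(344/1431) = 0*(344/1431) = 0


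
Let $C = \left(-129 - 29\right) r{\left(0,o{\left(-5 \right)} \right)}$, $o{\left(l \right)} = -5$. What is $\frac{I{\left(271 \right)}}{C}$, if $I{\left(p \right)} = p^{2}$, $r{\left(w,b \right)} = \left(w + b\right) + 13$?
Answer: $- \frac{73441}{1264} \approx -58.102$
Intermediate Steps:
$r{\left(w,b \right)} = 13 + b + w$ ($r{\left(w,b \right)} = \left(b + w\right) + 13 = 13 + b + w$)
$C = -1264$ ($C = \left(-129 - 29\right) \left(13 - 5 + 0\right) = \left(-158\right) 8 = -1264$)
$\frac{I{\left(271 \right)}}{C} = \frac{271^{2}}{-1264} = 73441 \left(- \frac{1}{1264}\right) = - \frac{73441}{1264}$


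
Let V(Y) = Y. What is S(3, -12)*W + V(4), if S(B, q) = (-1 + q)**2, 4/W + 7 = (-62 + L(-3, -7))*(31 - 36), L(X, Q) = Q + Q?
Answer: 2168/373 ≈ 5.8123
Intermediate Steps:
L(X, Q) = 2*Q
W = 4/373 (W = 4/(-7 + (-62 + 2*(-7))*(31 - 36)) = 4/(-7 + (-62 - 14)*(-5)) = 4/(-7 - 76*(-5)) = 4/(-7 + 380) = 4/373 ≈ 0.010724)
S(3, -12)*W + V(4) = (-1 - 12)**2*(4/373) + 4 = (-13)**2*(4/373) + 4 = 169*(4/373) + 4 = 676/373 + 4 = 2168/373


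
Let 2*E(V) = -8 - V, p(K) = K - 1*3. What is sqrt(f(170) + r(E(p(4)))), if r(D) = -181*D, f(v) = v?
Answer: sqrt(3938)/2 ≈ 31.377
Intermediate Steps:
p(K) = -3 + K (p(K) = K - 3 = -3 + K)
E(V) = -4 - V/2 (E(V) = (-8 - V)/2 = -4 - V/2)
sqrt(f(170) + r(E(p(4)))) = sqrt(170 - 181*(-4 - (-3 + 4)/2)) = sqrt(170 - 181*(-4 - 1/2*1)) = sqrt(170 - 181*(-4 - 1/2)) = sqrt(170 - 181*(-9/2)) = sqrt(170 + 1629/2) = sqrt(1969/2) = sqrt(3938)/2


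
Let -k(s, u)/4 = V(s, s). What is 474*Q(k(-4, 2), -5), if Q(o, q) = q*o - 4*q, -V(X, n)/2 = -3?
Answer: 66360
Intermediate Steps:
V(X, n) = 6 (V(X, n) = -2*(-3) = 6)
k(s, u) = -24 (k(s, u) = -4*6 = -24)
Q(o, q) = -4*q + o*q (Q(o, q) = o*q - 4*q = -4*q + o*q)
474*Q(k(-4, 2), -5) = 474*(-5*(-4 - 24)) = 474*(-5*(-28)) = 474*140 = 66360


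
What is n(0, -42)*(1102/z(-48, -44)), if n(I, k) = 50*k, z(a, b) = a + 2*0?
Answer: 96425/2 ≈ 48213.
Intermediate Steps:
z(a, b) = a (z(a, b) = a + 0 = a)
n(0, -42)*(1102/z(-48, -44)) = (50*(-42))*(1102/(-48)) = -2314200*(-1)/48 = -2100*(-551/24) = 96425/2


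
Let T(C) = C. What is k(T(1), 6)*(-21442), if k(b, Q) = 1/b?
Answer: -21442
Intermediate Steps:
k(T(1), 6)*(-21442) = -21442/1 = 1*(-21442) = -21442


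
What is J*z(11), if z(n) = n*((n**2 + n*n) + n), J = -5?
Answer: -13915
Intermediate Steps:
z(n) = n*(n + 2*n**2) (z(n) = n*((n**2 + n**2) + n) = n*(2*n**2 + n) = n*(n + 2*n**2))
J*z(11) = -5*11**2*(1 + 2*11) = -605*(1 + 22) = -605*23 = -5*2783 = -13915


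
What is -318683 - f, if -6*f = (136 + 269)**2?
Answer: -582691/2 ≈ -2.9135e+5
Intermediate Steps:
f = -54675/2 (f = -(136 + 269)**2/6 = -1/6*405**2 = -1/6*164025 = -54675/2 ≈ -27338.)
-318683 - f = -318683 - 1*(-54675/2) = -318683 + 54675/2 = -582691/2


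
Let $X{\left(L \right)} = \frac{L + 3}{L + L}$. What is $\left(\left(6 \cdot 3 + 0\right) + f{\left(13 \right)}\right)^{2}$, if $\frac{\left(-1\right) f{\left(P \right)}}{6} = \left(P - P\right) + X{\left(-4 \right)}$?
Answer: $\frac{4761}{16} \approx 297.56$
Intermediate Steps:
$X{\left(L \right)} = \frac{3 + L}{2 L}$
$f{\left(P \right)} = - \frac{3}{4}$ ($f{\left(P \right)} = - 6 \left(\left(P - P\right) + \frac{3 - 4}{2 \left(-4\right)}\right) = - 6 \left(0 + \frac{1}{2} \left(- \frac{1}{4}\right) \left(-1\right)\right) = - 6 \left(0 + \frac{1}{8}\right) = \left(-6\right) \frac{1}{8} = - \frac{3}{4}$)
$\left(\left(6 \cdot 3 + 0\right) + f{\left(13 \right)}\right)^{2} = \left(\left(6 \cdot 3 + 0\right) - \frac{3}{4}\right)^{2} = \left(\left(18 + 0\right) - \frac{3}{4}\right)^{2} = \left(18 - \frac{3}{4}\right)^{2} = \left(\frac{69}{4}\right)^{2} = \frac{4761}{16}$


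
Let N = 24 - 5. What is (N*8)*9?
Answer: 1368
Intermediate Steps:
N = 19
(N*8)*9 = (19*8)*9 = 152*9 = 1368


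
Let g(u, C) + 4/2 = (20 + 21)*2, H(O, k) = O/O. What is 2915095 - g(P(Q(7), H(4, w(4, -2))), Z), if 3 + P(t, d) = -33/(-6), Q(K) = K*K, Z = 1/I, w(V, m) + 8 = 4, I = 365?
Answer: 2915015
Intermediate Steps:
w(V, m) = -4 (w(V, m) = -8 + 4 = -4)
Z = 1/365 ≈ 0.0027397
Q(K) = K²
H(O, k) = 1
P(t, d) = 5/2 (P(t, d) = -3 - 33/(-6) = -3 - 33*(-⅙) = -3 + 11/2 = 5/2)
g(u, C) = 80 (g(u, C) = -2 + (20 + 21)*2 = -2 + 41*2 = -2 + 82 = 80)
2915095 - g(P(Q(7), H(4, w(4, -2))), Z) = 2915095 - 1*80 = 2915095 - 80 = 2915015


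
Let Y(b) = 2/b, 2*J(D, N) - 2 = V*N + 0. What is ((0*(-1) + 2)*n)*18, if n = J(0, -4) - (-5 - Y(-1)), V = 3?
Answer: -72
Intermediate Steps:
J(D, N) = 1 + 3*N/2 (J(D, N) = 1 + (3*N + 0)/2 = 1 + (3*N)/2 = 1 + 3*N/2)
n = -2 (n = (1 + (3/2)*(-4)) - (-5 - 2/(-1)) = (1 - 6) - (-5 - 2*(-1)) = -5 - (-5 - 1*(-2)) = -5 - (-5 + 2) = -5 - 1*(-3) = -5 + 3 = -2)
((0*(-1) + 2)*n)*18 = ((0*(-1) + 2)*(-2))*18 = ((0 + 2)*(-2))*18 = (2*(-2))*18 = -4*18 = -72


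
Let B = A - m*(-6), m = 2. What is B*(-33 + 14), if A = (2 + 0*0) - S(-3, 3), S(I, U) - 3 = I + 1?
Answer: -247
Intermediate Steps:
S(I, U) = 4 + I (S(I, U) = 3 + (I + 1) = 3 + (1 + I) = 4 + I)
A = 1 (A = (2 + 0*0) - (4 - 3) = (2 + 0) - 1*1 = 2 - 1 = 1)
B = 13 (B = 1 - 2*(-6) = 1 - 1*(-12) = 1 + 12 = 13)
B*(-33 + 14) = 13*(-33 + 14) = 13*(-19) = -247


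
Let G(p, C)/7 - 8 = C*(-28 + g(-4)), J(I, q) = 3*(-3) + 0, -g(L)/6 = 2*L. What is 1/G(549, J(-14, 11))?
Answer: -1/1204 ≈ -0.00083056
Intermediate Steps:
g(L) = -12*L
J(I, q) = -9 (J(I, q) = -9 + 0 = -9)
G(p, C) = 56 + 140*C (G(p, C) = 56 + 7*(C*(-28 - 12*(-4))) = 56 + 7*(C*(-28 + 48)) = 56 + 7*(C*20) = 56 + 7*(20*C) = 56 + 140*C)
1/G(549, J(-14, 11)) = 1/(56 + 140*(-9)) = 1/(56 - 1260) = 1/(-1204) = -1/1204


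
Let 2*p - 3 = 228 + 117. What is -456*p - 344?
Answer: -79688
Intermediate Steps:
p = 174 (p = 3/2 + (228 + 117)/2 = 3/2 + (½)*345 = 3/2 + 345/2 = 174)
-456*p - 344 = -456*174 - 344 = -79344 - 344 = -79688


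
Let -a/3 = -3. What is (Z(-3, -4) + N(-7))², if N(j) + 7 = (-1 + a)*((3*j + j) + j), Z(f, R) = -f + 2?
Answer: 79524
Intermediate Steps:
a = 9 (a = -3*(-3) = 9)
Z(f, R) = 2 - f
N(j) = -7 + 40*j (N(j) = -7 + (-1 + 9)*((3*j + j) + j) = -7 + 8*(4*j + j) = -7 + 8*(5*j) = -7 + 40*j)
(Z(-3, -4) + N(-7))² = ((2 - 1*(-3)) + (-7 + 40*(-7)))² = ((2 + 3) + (-7 - 280))² = (5 - 287)² = (-282)² = 79524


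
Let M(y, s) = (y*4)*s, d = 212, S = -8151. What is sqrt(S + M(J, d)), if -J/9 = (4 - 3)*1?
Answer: I*sqrt(15783) ≈ 125.63*I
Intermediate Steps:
J = -9 (J = -9*(4 - 3) = -9 ≈ -9.0000)
M(y, s) = 4*s*y (M(y, s) = (4*y)*s = 4*s*y)
sqrt(S + M(J, d)) = sqrt(-8151 + 4*212*(-9)) = sqrt(-8151 - 7632) = sqrt(-15783) = I*sqrt(15783)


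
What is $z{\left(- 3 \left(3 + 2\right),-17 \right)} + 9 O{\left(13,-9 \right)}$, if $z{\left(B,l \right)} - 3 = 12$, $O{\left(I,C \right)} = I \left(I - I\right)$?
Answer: $15$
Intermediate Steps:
$O{\left(I,C \right)} = 0$ ($O{\left(I,C \right)} = I 0 = 0$)
$z{\left(B,l \right)} = 15$ ($z{\left(B,l \right)} = 3 + 12 = 15$)
$z{\left(- 3 \left(3 + 2\right),-17 \right)} + 9 O{\left(13,-9 \right)} = 15 + 9 \cdot 0 = 15 + 0 = 15$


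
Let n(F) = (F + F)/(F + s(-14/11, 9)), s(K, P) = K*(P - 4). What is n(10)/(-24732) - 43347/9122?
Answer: -1072108175/225605304 ≈ -4.7521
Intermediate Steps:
s(K, P) = K*(-4 + P)
n(F) = 2*F/(-70/11 + F) (n(F) = (F + F)/(F + (-14/11)*(-4 + 9)) = (2*F)/(F - 14*1/11*5) = (2*F)/(F - 14/11*5) = (2*F)/(F - 70/11) = (2*F)/(-70/11 + F) = 2*F/(-70/11 + F))
n(10)/(-24732) - 43347/9122 = (22*10/(-70 + 11*10))/(-24732) - 43347/9122 = (22*10/(-70 + 110))*(-1/24732) - 43347*1/9122 = (22*10/40)*(-1/24732) - 43347/9122 = (22*10*(1/40))*(-1/24732) - 43347/9122 = (11/2)*(-1/24732) - 43347/9122 = -11/49464 - 43347/9122 = -1072108175/225605304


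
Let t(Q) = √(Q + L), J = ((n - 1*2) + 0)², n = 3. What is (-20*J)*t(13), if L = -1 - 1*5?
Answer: -20*√7 ≈ -52.915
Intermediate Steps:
J = 1 (J = ((3 - 1*2) + 0)² = ((3 - 2) + 0)² = (1 + 0)² = 1² = 1)
L = -6 (L = -1 - 5 = -6)
t(Q) = √(-6 + Q) (t(Q) = √(Q - 6) = √(-6 + Q))
(-20*J)*t(13) = (-20*1)*√(-6 + 13) = -20*√7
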